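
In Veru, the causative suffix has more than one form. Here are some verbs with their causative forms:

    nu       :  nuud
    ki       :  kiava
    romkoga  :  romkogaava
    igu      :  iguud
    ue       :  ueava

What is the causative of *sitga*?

The suffix is conditioned by the last vowel: -ud when the last vowel of the stem is a rounded vowel (*nu*, *igu*); -ava when the last vowel of the stem is an unrounded vowel (*ki*, *romkoga*, *ue*).
Since the last vowel of *sitga* is /a/ (an unrounded vowel), it takes -ava, giving *sitgaava*.

sitgaava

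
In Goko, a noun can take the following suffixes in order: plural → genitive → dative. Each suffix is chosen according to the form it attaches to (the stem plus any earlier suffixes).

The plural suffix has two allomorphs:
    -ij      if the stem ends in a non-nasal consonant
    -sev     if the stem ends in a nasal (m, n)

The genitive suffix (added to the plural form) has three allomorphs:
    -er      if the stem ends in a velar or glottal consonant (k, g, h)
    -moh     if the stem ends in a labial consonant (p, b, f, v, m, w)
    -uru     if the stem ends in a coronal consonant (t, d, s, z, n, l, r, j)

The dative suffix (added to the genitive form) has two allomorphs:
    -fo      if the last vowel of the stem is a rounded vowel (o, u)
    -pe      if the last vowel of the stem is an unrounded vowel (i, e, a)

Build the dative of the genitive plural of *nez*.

nezijurufo

*nez* — final consonant /z/ (non-nasal) → -ij → *nezij*.
The plural form *nezij*: final consonant = /j/, coronal → -uru → *nezijuru*.
The genitive form *nezijuru*: last vowel = /u/, a rounded vowel → -fo → *nezijurufo*.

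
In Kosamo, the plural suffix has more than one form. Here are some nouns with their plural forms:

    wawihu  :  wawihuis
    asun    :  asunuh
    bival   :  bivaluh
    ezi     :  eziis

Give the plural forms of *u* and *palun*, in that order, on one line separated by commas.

uis, palunuh

Looking at the final sound of each stem: -uh when the stem ends in a consonant (*asun*, *bival*); -is when the stem ends in a vowel (*wawihu*, *ezi*).
*u*: final sound = /u/, a vowel → -is → *uis*.
*palun*: final sound = /n/, a consonant → -uh → *palunuh*.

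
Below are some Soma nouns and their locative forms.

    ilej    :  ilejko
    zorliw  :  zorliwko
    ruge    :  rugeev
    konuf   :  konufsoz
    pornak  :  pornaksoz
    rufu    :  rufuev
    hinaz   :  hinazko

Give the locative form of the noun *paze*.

The suffix is conditioned by the final sound: -soz when the stem ends in a voiceless consonant (*konuf*, *pornak*); -ko when the stem ends in a voiced consonant (*ilej*, *zorliw*, *hinaz*); -ev when the stem ends in a vowel (*ruge*, *rufu*).
The final sound of *paze* is /e/, which is a vowel, so the suffix is -ev, giving *pazeev*.

pazeev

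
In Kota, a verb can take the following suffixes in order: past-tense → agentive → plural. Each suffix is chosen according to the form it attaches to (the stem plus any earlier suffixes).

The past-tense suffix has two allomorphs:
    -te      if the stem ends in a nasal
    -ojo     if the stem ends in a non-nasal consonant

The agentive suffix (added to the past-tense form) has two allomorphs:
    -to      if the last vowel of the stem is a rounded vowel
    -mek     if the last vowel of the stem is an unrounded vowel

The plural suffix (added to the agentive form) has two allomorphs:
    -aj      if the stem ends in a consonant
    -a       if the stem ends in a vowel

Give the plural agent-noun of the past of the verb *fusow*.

fusowojotoa

*fusow* — final consonant /w/ (non-nasal) → -ojo → *fusowojo*.
The past-tense form *fusowojo*: last vowel = /o/, a rounded vowel → -to → *fusowojoto*.
The agentive form *fusowojoto* — final sound /o/ (a vowel) → -a → *fusowojotoa*.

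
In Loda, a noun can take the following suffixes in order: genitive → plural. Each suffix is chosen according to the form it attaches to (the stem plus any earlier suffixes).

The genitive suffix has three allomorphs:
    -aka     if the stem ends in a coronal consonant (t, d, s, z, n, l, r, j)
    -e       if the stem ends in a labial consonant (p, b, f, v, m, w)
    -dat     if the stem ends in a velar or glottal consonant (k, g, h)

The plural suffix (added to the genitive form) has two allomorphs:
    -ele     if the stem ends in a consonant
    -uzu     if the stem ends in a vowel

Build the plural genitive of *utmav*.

Since the final consonant of *utmav* is /v/ (labial), it takes -e, giving *utmave*.
The genitive form *utmave* — final sound /e/ (a vowel) → -uzu → *utmaveuzu*.

utmaveuzu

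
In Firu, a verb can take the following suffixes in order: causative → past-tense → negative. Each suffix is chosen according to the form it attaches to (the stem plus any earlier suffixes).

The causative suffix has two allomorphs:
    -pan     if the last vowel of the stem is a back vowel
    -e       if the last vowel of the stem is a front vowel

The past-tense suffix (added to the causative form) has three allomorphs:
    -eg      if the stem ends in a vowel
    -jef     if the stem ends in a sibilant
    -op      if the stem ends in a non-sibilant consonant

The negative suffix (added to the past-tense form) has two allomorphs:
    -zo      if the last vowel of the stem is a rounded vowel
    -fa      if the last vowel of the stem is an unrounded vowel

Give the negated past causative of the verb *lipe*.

lipeeegfa

*lipe*: last vowel = /e/, a front vowel → -e → *lipee*.
The causative form *lipee* — final sound /e/ (a vowel) → -eg → *lipeeeg*.
The past-tense form *lipeeeg*: last vowel = /e/, an unrounded vowel → -fa → *lipeeegfa*.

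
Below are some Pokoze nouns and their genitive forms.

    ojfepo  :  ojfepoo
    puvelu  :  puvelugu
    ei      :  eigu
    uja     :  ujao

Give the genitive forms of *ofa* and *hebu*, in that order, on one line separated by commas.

ofao, hebugu

Looking at the last vowel of each stem: -gu when the last vowel of the stem is a high vowel (*puvelu*, *ei*); -o when the last vowel of the stem is a non-high vowel (*ojfepo*, *uja*).
*ofa* — last vowel /a/ (a non-high vowel) → -o → *ofao*.
Since the last vowel of *hebu* is /u/ (a high vowel), it takes -gu, giving *hebugu*.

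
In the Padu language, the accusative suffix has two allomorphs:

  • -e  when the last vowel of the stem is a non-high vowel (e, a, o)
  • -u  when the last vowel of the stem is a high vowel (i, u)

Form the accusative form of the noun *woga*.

wogae

*woga*: last vowel = /a/, a non-high vowel → -e → *wogae*.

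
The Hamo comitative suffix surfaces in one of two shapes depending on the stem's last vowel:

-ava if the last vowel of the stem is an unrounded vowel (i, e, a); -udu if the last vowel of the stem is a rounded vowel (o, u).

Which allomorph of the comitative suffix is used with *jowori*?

-ava

*jowori* — last vowel /i/ (an unrounded vowel) → -ava.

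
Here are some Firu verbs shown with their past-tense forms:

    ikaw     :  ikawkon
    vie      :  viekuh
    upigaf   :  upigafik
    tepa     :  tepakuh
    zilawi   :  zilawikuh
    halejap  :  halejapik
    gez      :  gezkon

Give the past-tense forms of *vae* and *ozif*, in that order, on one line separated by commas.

The suffix is conditioned by the final sound: -ik when the stem ends in a voiceless consonant (*upigaf*, *halejap*); -kon when the stem ends in a voiced consonant (*ikaw*, *gez*); -kuh when the stem ends in a vowel (*vie*, *tepa*, *zilawi*).
The final sound of *vae* is /e/, which is a vowel, so the suffix is -kuh, giving *vaekuh*.
*ozif*: final sound = /f/, a voiceless consonant → -ik → *ozifik*.

vaekuh, ozifik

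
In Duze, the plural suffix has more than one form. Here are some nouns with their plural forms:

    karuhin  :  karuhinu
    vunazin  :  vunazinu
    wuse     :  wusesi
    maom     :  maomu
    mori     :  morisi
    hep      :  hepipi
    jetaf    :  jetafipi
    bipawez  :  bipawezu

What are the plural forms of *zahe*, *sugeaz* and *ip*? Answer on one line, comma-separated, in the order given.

zahesi, sugeazu, ipipi

The pattern is voicing of the final sound: -ipi when the stem ends in a voiceless consonant (*hep*, *jetaf*); -u when the stem ends in a voiced consonant (*karuhin*, *vunazin*, *maom*, *bipawez*); -si when the stem ends in a vowel (*wuse*, *mori*).
The final sound of *zahe* is /e/, which is a vowel, so the suffix is -si, giving *zahesi*.
*sugeaz* — final sound /z/ (a voiced consonant) → -u → *sugeazu*.
The final sound of *ip* is /p/, which is a voiceless consonant, so the suffix is -ipi, giving *ipipi*.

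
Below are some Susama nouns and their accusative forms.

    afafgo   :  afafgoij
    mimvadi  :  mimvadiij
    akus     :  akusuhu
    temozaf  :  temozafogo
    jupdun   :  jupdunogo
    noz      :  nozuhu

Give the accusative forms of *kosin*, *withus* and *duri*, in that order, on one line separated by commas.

kosinogo, withusuhu, duriij

Looking at the final sound of each stem: -uhu when the stem ends in a sibilant (*akus*, *noz*); -ogo when the stem ends in a non-sibilant consonant (*temozaf*, *jupdun*); -ij when the stem ends in a vowel (*afafgo*, *mimvadi*).
Since the final sound of *kosin* is /n/ (a non-sibilant consonant), it takes -ogo, giving *kosinogo*.
*withus* — final sound /s/ (a sibilant) → -uhu → *withusuhu*.
*duri*: final sound = /i/, a vowel → -ij → *duriij*.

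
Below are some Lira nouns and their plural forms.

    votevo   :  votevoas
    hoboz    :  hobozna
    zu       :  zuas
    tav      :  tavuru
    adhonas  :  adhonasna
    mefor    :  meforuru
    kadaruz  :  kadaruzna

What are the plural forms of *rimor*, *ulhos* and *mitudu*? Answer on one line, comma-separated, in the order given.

The pattern is sibilance of the final sound: -na when the stem ends in a sibilant (*hoboz*, *adhonas*, *kadaruz*); -uru when the stem ends in a non-sibilant consonant (*tav*, *mefor*); -as when the stem ends in a vowel (*votevo*, *zu*).
*rimor* — final sound /r/ (a non-sibilant consonant) → -uru → *rimoruru*.
*ulhos*: final sound = /s/, a sibilant → -na → *ulhosna*.
*mitudu*: final sound = /u/, a vowel → -as → *mituduas*.

rimoruru, ulhosna, mituduas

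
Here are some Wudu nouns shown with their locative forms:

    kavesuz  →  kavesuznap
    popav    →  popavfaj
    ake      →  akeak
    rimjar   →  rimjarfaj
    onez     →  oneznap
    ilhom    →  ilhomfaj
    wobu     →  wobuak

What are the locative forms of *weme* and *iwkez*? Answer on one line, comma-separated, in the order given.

The pattern is sibilance of the final sound: -nap when the stem ends in a sibilant (*kavesuz*, *onez*); -faj when the stem ends in a non-sibilant consonant (*popav*, *rimjar*, *ilhom*); -ak when the stem ends in a vowel (*ake*, *wobu*).
*weme* — final sound /e/ (a vowel) → -ak → *wemeak*.
The final sound of *iwkez* is /z/, which is a sibilant, so the suffix is -nap, giving *iwkeznap*.

wemeak, iwkeznap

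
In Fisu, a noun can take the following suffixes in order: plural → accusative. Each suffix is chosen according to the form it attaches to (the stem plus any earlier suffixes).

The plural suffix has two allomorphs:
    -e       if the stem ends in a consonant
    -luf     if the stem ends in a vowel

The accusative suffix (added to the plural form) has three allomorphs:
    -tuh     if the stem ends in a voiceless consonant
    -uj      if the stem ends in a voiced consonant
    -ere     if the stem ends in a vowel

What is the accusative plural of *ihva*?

*ihva*: final sound = /a/, a vowel → -luf → *ihvaluf*.
The final sound of the plural form *ihvaluf* is /f/, which is a voiceless consonant, so the accusative suffix is -tuh, giving *ihvaluftuh*.

ihvaluftuh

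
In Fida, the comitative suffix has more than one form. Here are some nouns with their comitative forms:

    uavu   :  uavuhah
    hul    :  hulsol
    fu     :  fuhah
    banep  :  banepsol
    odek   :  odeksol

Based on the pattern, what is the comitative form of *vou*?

Looking at the final sound of each stem: -sol when the stem ends in a consonant (*hul*, *banep*, *odek*); -hah when the stem ends in a vowel (*uavu*, *fu*).
*vou* — final sound /u/ (a vowel) → -hah → *vouhah*.

vouhah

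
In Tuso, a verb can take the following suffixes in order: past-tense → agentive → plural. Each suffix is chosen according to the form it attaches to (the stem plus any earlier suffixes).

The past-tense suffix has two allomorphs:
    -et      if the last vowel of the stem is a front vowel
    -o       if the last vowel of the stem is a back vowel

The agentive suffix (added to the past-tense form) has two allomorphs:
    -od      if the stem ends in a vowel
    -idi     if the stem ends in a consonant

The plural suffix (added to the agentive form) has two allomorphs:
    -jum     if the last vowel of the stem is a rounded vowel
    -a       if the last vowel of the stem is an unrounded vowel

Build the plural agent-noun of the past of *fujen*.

The last vowel of *fujen* is /e/, which is a front vowel, so the past-tense suffix is -et, giving *fujenet*.
The past-tense form *fujenet* — final sound /t/ (a consonant) → -idi → *fujenetidi*.
The last vowel of the agentive form *fujenetidi* is /i/, which is an unrounded vowel, so the plural suffix is -a, giving *fujenetidia*.

fujenetidia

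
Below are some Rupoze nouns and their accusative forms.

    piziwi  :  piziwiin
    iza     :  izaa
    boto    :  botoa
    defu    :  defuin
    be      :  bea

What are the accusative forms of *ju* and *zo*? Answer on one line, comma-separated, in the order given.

juin, zoa

The suffix is conditioned by the last vowel: -in when the last vowel of the stem is a high vowel (*piziwi*, *defu*); -a when the last vowel of the stem is a non-high vowel (*iza*, *boto*, *be*).
The last vowel of *ju* is /u/, which is a high vowel, so the suffix is -in, giving *juin*.
The last vowel of *zo* is /o/, which is a non-high vowel, so the suffix is -a, giving *zoa*.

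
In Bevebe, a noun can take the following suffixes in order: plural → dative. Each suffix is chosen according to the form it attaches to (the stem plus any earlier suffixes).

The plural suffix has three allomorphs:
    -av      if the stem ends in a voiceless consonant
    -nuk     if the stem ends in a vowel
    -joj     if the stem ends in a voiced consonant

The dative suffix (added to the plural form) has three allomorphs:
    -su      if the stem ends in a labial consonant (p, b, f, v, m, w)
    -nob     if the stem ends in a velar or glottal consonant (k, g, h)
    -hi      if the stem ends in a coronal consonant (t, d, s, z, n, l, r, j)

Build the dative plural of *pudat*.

*pudat*: final sound = /t/, a voiceless consonant → -av → *pudatav*.
The plural form *pudatav*: final consonant = /v/, labial → -su → *pudatavsu*.

pudatavsu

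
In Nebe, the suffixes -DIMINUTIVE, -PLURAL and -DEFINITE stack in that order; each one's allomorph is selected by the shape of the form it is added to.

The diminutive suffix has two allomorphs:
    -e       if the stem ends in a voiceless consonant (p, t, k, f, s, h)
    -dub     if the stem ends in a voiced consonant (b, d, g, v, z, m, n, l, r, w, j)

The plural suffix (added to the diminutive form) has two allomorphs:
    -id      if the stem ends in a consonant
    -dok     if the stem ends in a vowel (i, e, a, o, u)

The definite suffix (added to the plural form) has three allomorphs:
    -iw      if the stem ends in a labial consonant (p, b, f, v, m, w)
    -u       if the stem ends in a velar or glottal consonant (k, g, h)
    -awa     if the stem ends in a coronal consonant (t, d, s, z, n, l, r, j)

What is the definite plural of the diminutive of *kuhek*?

kuhekedoku

The final consonant of *kuhek* is /k/, which is voiceless, so the diminutive suffix is -e, giving *kuheke*.
Since the final sound of the diminutive form *kuheke* is /e/ (a vowel), it takes -dok, giving *kuhekedok*.
The final consonant of the plural form *kuhekedok* is /k/, which is velar/glottal, so the definite suffix is -u, giving *kuhekedoku*.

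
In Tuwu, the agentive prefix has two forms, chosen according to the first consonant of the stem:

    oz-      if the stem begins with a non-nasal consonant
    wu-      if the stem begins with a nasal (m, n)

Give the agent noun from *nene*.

The first consonant of *nene* is /n/, which is a nasal, so the prefix is wu-, giving *wunene*.

wunene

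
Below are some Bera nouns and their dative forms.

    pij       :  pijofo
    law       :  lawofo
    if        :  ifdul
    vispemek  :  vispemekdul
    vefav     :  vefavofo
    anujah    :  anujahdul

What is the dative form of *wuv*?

wuvofo

The alternation tracks the final consonant of the stem — -dul when the stem ends in a voiceless consonant (*if*, *vispemek*, *anujah*); -ofo when the stem ends in a voiced consonant (*pij*, *law*, *vefav*).
The final consonant of *wuv* is /v/, which is voiced, so the suffix is -ofo, giving *wuvofo*.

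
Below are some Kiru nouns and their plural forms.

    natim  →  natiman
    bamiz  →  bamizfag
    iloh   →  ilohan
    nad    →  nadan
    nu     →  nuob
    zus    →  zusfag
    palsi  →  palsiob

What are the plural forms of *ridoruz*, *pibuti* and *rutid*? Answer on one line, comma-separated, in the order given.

The suffix is conditioned by the final sound: -fag when the stem ends in a sibilant (*bamiz*, *zus*); -an when the stem ends in a non-sibilant consonant (*natim*, *iloh*, *nad*); -ob when the stem ends in a vowel (*nu*, *palsi*).
Since the final sound of *ridoruz* is /z/ (a sibilant), it takes -fag, giving *ridoruzfag*.
*pibuti*: final sound = /i/, a vowel → -ob → *pibutiob*.
Since the final sound of *rutid* is /d/ (a non-sibilant consonant), it takes -an, giving *rutidan*.

ridoruzfag, pibutiob, rutidan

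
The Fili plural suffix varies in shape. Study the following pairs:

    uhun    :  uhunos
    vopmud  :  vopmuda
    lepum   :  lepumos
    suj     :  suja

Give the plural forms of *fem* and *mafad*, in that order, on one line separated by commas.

femos, mafada

The suffix is conditioned by the final consonant: -os when the stem ends in a nasal (*uhun*, *lepum*); -a when the stem ends in a non-nasal consonant (*vopmud*, *suj*).
Since the final consonant of *fem* is /m/ (a nasal), it takes -os, giving *femos*.
*mafad* — final consonant /d/ (non-nasal) → -a → *mafada*.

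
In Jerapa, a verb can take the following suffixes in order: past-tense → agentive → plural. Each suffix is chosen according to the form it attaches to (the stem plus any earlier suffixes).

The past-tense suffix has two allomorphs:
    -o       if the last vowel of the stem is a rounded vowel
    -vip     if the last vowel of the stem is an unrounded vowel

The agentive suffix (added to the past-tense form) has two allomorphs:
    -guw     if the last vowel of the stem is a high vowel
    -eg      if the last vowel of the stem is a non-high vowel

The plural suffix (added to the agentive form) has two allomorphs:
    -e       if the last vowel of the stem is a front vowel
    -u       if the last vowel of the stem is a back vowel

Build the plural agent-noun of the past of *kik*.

The last vowel of *kik* is /i/, which is an unrounded vowel, so the past-tense suffix is -vip, giving *kikvip*.
Since the last vowel of the past-tense form *kikvip* is /i/ (a high vowel), it takes -guw, giving *kikvipguw*.
The agentive form *kikvipguw* — last vowel /u/ (a back vowel) → -u → *kikvipguwu*.

kikvipguwu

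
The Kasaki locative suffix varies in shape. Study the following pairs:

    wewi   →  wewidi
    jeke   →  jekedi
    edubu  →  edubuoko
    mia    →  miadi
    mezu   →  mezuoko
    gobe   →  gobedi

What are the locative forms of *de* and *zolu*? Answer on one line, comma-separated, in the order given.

dedi, zoluoko

The suffix is conditioned by the last vowel: -oko when the last vowel of the stem is a rounded vowel (*edubu*, *mezu*); -di when the last vowel of the stem is an unrounded vowel (*wewi*, *jeke*, *mia*, *gobe*).
*de*: last vowel = /e/, an unrounded vowel → -di → *dedi*.
*zolu* — last vowel /u/ (a rounded vowel) → -oko → *zoluoko*.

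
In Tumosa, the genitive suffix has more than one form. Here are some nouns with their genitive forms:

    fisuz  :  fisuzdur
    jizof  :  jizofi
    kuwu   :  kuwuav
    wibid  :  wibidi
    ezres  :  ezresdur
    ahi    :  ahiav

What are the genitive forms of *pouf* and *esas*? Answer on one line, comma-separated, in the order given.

poufi, esasdur

The suffix is conditioned by the final sound: -dur when the stem ends in a sibilant (*fisuz*, *ezres*); -i when the stem ends in a non-sibilant consonant (*jizof*, *wibid*); -av when the stem ends in a vowel (*kuwu*, *ahi*).
Since the final sound of *pouf* is /f/ (a non-sibilant consonant), it takes -i, giving *poufi*.
Since the final sound of *esas* is /s/ (a sibilant), it takes -dur, giving *esasdur*.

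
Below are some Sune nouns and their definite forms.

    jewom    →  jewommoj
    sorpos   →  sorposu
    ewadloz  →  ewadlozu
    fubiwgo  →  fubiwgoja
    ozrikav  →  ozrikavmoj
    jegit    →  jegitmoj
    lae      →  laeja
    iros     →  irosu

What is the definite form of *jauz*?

The suffix is conditioned by the final sound: -u when the stem ends in a sibilant (*sorpos*, *ewadloz*, *iros*); -moj when the stem ends in a non-sibilant consonant (*jewom*, *ozrikav*, *jegit*); -ja when the stem ends in a vowel (*fubiwgo*, *lae*).
*jauz* — final sound /z/ (a sibilant) → -u → *jauzu*.

jauzu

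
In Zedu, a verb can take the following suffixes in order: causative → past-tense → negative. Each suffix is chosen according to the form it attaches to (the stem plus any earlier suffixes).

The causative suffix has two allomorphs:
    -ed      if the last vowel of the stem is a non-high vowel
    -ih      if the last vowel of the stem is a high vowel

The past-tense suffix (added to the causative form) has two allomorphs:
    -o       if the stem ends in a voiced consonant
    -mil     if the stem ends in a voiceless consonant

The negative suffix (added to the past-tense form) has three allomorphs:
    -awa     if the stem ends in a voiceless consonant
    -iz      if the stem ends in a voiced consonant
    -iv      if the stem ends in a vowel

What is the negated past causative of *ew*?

*ew*: last vowel = /e/, a non-high vowel → -ed → *ewed*.
The causative form *ewed* — final consonant /d/ (voiced) → -o → *ewedo*.
Since the final sound of the past-tense form *ewedo* is /o/ (a vowel), it takes -iv, giving *ewedoiv*.

ewedoiv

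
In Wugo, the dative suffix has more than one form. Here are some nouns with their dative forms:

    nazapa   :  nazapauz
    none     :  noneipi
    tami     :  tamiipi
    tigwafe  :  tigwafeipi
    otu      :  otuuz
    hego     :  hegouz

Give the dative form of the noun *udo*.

udouz

The pattern is front/back vowel harmony: -ipi when the last vowel of the stem is a front vowel (*none*, *tami*, *tigwafe*); -uz when the last vowel of the stem is a back vowel (*nazapa*, *otu*, *hego*).
*udo*: last vowel = /o/, a back vowel → -uz → *udouz*.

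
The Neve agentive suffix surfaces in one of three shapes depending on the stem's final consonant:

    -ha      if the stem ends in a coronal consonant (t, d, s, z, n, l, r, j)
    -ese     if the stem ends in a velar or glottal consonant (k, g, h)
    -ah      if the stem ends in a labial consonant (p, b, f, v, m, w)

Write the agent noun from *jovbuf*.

jovbufah

*jovbuf* — final consonant /f/ (labial) → -ah → *jovbufah*.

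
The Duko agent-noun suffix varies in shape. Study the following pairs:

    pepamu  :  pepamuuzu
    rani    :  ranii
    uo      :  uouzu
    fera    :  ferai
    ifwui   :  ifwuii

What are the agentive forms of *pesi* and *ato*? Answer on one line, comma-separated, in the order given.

The suffix is conditioned by the last vowel: -uzu when the last vowel of the stem is a rounded vowel (*pepamu*, *uo*); -i when the last vowel of the stem is an unrounded vowel (*rani*, *fera*, *ifwui*).
*pesi* — last vowel /i/ (an unrounded vowel) → -i → *pesii*.
The last vowel of *ato* is /o/, which is a rounded vowel, so the suffix is -uzu, giving *atouzu*.

pesii, atouzu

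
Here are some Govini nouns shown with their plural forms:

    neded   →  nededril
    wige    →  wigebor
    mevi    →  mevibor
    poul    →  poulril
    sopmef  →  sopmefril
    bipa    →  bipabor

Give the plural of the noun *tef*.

tefril

Looking at the final sound of each stem: -ril when the stem ends in a consonant (*neded*, *poul*, *sopmef*); -bor when the stem ends in a vowel (*wige*, *mevi*, *bipa*).
*tef* — final sound /f/ (a consonant) → -ril → *tefril*.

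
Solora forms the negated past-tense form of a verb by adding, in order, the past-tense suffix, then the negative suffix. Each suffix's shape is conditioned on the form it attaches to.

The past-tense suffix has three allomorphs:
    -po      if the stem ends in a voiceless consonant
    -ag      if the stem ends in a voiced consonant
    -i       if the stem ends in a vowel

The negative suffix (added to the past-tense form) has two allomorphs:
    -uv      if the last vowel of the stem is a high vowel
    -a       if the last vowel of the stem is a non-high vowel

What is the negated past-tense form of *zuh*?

zuhpoa

*zuh* — final sound /h/ (a voiceless consonant) → -po → *zuhpo*.
The past-tense form *zuhpo*: last vowel = /o/, a non-high vowel → -a → *zuhpoa*.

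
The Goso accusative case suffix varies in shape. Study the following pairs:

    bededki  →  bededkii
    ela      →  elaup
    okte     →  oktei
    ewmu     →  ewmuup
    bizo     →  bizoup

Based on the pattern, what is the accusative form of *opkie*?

opkiei

Looking at the last vowel of each stem: -i when the last vowel of the stem is a front vowel (*bededki*, *okte*); -up when the last vowel of the stem is a back vowel (*ela*, *ewmu*, *bizo*).
Since the last vowel of *opkie* is /e/ (a front vowel), it takes -i, giving *opkiei*.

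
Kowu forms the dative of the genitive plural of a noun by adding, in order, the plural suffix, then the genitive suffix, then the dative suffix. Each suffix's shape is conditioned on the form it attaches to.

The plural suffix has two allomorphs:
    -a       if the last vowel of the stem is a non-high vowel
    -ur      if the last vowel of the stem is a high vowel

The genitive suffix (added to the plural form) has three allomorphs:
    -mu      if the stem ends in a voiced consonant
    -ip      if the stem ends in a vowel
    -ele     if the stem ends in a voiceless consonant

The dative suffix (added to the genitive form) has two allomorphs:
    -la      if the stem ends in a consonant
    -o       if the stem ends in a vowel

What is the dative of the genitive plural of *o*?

oaipla

*o*: last vowel = /o/, a non-high vowel → -a → *oa*.
The plural form *oa*: final sound = /a/, a vowel → -ip → *oaip*.
The final sound of the genitive form *oaip* is /p/, which is a consonant, so the dative suffix is -la, giving *oaipla*.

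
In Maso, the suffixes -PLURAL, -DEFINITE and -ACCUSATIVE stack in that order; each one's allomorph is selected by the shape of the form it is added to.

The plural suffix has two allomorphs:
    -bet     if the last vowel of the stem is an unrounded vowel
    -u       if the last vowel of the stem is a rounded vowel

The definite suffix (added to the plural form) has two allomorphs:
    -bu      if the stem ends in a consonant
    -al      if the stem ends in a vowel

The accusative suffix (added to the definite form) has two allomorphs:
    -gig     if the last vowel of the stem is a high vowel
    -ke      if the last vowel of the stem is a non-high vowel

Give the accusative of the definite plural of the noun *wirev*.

wirevbetbugig

Since the last vowel of *wirev* is /e/ (an unrounded vowel), it takes -bet, giving *wirevbet*.
The plural form *wirevbet*: final sound = /t/, a consonant → -bu → *wirevbetbu*.
The definite form *wirevbetbu*: last vowel = /u/, a high vowel → -gig → *wirevbetbugig*.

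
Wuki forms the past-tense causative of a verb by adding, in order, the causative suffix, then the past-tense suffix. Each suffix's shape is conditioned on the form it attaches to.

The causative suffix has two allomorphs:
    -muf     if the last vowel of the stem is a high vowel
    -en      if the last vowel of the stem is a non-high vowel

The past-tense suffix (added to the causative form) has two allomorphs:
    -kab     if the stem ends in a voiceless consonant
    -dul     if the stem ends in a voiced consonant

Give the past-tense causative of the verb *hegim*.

*hegim* — last vowel /i/ (a high vowel) → -muf → *hegimmuf*.
The causative form *hegimmuf* — final consonant /f/ (voiceless) → -kab → *hegimmufkab*.

hegimmufkab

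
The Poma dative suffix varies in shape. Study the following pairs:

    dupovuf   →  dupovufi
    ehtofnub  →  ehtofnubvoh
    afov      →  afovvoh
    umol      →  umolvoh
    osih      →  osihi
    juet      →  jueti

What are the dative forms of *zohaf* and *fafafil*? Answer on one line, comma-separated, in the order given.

Looking at the final consonant of each stem: -i when the stem ends in a voiceless consonant (*dupovuf*, *osih*, *juet*); -voh when the stem ends in a voiced consonant (*ehtofnub*, *afov*, *umol*).
*zohaf* — final consonant /f/ (voiceless) → -i → *zohafi*.
*fafafil*: final consonant = /l/, voiced → -voh → *fafafilvoh*.

zohafi, fafafilvoh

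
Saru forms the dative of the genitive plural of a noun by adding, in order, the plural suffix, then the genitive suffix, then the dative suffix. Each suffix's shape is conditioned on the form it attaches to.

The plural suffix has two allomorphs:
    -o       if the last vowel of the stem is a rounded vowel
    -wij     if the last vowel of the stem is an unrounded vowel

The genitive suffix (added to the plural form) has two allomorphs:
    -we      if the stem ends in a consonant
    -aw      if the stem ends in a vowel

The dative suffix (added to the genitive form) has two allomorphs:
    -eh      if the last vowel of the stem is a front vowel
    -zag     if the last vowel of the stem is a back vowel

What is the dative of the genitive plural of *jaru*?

Since the last vowel of *jaru* is /u/ (a rounded vowel), it takes -o, giving *jaruo*.
The plural form *jaruo*: final sound = /o/, a vowel → -aw → *jaruoaw*.
Since the last vowel of the genitive form *jaruoaw* is /a/ (a back vowel), it takes -zag, giving *jaruoawzag*.

jaruoawzag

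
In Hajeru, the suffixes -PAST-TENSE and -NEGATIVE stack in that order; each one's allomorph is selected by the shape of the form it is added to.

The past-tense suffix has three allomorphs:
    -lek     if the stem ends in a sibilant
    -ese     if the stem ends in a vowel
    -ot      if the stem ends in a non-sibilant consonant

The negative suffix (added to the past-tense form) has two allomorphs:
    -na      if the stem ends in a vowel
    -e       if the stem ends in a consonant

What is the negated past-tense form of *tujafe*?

*tujafe* — final sound /e/ (a vowel) → -ese → *tujafeese*.
The final sound of the past-tense form *tujafeese* is /e/, which is a vowel, so the negative suffix is -na, giving *tujafeesena*.

tujafeesena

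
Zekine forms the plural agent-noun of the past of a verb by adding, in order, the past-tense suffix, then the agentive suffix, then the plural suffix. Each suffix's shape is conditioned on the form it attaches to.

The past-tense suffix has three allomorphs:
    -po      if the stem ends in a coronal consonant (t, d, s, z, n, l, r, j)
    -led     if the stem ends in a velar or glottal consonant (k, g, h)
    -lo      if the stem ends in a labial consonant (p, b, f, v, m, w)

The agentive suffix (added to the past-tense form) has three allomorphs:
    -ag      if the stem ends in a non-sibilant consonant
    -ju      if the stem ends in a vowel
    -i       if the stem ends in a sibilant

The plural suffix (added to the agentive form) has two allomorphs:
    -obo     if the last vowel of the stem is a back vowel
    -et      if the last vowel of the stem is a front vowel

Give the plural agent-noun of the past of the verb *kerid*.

keridpojuobo

The final consonant of *kerid* is /d/, which is coronal, so the past-tense suffix is -po, giving *keridpo*.
Since the final sound of the past-tense form *keridpo* is /o/ (a vowel), it takes -ju, giving *keridpoju*.
The last vowel of the agentive form *keridpoju* is /u/, which is a back vowel, so the plural suffix is -obo, giving *keridpojuobo*.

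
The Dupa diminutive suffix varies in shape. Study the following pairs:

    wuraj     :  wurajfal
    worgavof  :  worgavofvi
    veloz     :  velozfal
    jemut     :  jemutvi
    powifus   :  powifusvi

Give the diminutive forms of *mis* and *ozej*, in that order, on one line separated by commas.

misvi, ozejfal

The pattern is voicing of the final consonant: -vi when the stem ends in a voiceless consonant (*worgavof*, *jemut*, *powifus*); -fal when the stem ends in a voiced consonant (*wuraj*, *veloz*).
Since the final consonant of *mis* is /s/ (voiceless), it takes -vi, giving *misvi*.
*ozej* — final consonant /j/ (voiced) → -fal → *ozejfal*.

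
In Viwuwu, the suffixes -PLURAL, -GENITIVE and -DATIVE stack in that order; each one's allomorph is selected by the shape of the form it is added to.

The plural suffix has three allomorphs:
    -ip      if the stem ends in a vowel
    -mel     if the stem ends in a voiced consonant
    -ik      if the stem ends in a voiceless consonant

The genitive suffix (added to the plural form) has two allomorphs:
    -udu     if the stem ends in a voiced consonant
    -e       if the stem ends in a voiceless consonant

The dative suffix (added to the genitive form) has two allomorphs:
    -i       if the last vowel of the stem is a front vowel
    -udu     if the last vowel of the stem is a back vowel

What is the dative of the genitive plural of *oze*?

*oze* — final sound /e/ (a vowel) → -ip → *ozeip*.
The plural form *ozeip*: final consonant = /p/, voiceless → -e → *ozeipe*.
Since the last vowel of the genitive form *ozeipe* is /e/ (a front vowel), it takes -i, giving *ozeipei*.

ozeipei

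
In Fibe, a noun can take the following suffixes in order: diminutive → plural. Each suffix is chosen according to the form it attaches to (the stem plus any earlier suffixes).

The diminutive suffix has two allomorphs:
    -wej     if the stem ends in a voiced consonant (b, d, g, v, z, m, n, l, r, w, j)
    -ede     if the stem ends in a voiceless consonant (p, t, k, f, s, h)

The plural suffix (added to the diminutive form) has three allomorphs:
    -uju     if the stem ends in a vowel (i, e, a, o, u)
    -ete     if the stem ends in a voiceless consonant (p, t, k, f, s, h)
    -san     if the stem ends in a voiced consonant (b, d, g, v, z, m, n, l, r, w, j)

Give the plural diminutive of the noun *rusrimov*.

Since the final consonant of *rusrimov* is /v/ (voiced), it takes -wej, giving *rusrimovwej*.
Since the final sound of the diminutive form *rusrimovwej* is /j/ (a voiced consonant), it takes -san, giving *rusrimovwejsan*.

rusrimovwejsan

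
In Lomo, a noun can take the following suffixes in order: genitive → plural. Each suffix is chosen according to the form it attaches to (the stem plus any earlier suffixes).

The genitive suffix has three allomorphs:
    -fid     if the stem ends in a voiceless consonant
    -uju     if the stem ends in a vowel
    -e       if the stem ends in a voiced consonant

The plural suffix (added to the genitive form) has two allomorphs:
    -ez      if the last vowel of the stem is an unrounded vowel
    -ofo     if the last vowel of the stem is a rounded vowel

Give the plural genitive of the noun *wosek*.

*wosek* — final sound /k/ (a voiceless consonant) → -fid → *wosekfid*.
The genitive form *wosekfid* — last vowel /i/ (an unrounded vowel) → -ez → *wosekfidez*.

wosekfidez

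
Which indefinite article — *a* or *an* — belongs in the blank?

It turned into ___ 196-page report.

a

The indefinite article is chosen by the initial *sound* of the following word, not its spelling.
The number *196* is spoken "one hundred …", beginning with /wʌn/ — a consonant sound.
So the article is *a*: It turned into a 196-page report.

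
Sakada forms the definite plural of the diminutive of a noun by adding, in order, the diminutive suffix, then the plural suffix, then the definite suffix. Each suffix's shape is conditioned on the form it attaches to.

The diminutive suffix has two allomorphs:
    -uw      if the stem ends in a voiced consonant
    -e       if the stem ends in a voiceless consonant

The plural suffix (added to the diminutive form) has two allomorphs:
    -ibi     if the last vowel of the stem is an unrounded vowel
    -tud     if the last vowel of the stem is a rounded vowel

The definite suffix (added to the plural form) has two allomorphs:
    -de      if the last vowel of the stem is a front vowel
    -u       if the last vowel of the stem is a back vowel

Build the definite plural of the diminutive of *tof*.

tofeibide

*tof* — final consonant /f/ (voiceless) → -e → *tofe*.
Since the last vowel of the diminutive form *tofe* is /e/ (an unrounded vowel), it takes -ibi, giving *tofeibi*.
Since the last vowel of the plural form *tofeibi* is /i/ (a front vowel), it takes -de, giving *tofeibide*.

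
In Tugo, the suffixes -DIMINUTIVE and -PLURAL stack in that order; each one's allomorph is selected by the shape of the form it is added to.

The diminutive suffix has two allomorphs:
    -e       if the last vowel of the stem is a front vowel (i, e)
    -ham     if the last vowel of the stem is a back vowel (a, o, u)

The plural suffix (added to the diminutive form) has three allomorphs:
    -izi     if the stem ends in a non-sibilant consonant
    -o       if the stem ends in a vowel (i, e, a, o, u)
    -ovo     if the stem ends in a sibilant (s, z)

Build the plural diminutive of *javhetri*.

javhetrieo

Since the last vowel of *javhetri* is /i/ (a front vowel), it takes -e, giving *javhetrie*.
The final sound of the diminutive form *javhetrie* is /e/, which is a vowel, so the plural suffix is -o, giving *javhetrieo*.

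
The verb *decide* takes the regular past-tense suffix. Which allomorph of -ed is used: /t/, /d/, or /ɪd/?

/ɪd/

The stem *decide* ends in /t/ or /d/.
The -ed suffix is realized as /ɪd/ after /t, d/; as /t/ after other voiceless consonants; and as /d/ after other voiced sounds.
So -ed on *decide* is pronounced /ɪd/.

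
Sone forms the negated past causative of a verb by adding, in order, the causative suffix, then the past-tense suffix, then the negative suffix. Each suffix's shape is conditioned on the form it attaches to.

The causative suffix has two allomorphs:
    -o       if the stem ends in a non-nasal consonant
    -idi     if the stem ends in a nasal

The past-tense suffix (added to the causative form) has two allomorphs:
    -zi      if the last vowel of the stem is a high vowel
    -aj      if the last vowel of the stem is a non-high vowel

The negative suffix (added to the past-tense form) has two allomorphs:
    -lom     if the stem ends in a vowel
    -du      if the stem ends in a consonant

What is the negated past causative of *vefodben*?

The final consonant of *vefodben* is /n/, which is a nasal, so the causative suffix is -idi, giving *vefodbenidi*.
The causative form *vefodbenidi*: last vowel = /i/, a high vowel → -zi → *vefodbenidizi*.
The final sound of the past-tense form *vefodbenidizi* is /i/, which is a vowel, so the negative suffix is -lom, giving *vefodbenidizilom*.

vefodbenidizilom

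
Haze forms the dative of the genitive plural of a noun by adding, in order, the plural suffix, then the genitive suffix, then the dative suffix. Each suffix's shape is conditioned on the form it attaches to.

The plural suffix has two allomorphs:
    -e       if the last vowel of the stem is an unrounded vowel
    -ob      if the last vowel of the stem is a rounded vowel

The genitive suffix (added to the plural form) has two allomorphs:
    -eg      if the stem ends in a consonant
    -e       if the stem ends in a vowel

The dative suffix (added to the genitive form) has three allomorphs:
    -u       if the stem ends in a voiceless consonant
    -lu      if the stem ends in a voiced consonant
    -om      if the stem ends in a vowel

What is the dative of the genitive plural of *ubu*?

Since the last vowel of *ubu* is /u/ (a rounded vowel), it takes -ob, giving *ubuob*.
The final sound of the plural form *ubuob* is /b/, which is a consonant, so the genitive suffix is -eg, giving *ubuobeg*.
The genitive form *ubuobeg* — final sound /g/ (a voiced consonant) → -lu → *ubuobeglu*.

ubuobeglu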